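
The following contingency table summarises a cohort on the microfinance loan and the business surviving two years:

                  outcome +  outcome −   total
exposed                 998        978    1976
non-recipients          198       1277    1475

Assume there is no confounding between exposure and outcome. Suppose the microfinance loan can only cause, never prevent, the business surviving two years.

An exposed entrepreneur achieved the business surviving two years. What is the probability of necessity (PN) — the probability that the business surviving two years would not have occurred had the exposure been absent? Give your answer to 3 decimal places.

p₁ = P(outcome | exposed) = 998/1976 = 0.50506
p₀ = P(outcome | unexposed) = 198/1475 = 0.13424
Under exogeneity and monotonicity, PN = (p₁ − p₀)/p₁.
PN = (0.50506 − 0.13424) / 0.50506 ≈ 0.7342

PN ≈ 0.734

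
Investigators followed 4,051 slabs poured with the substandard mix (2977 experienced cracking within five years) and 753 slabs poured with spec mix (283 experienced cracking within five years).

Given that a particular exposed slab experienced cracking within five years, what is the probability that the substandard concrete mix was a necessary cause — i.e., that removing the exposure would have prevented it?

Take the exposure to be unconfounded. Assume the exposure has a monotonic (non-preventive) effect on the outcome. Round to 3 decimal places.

p₁ = P(outcome | exposed) = 2977/4051 = 0.73488
p₀ = P(outcome | unexposed) = 283/753 = 0.37583
Under exogeneity and monotonicity, PN = (p₁ − p₀) / p₁.
PN = (0.73488 − 0.37583) / 0.73488 = 0.35905 / 0.73488 ≈ 0.4886

PN ≈ 0.489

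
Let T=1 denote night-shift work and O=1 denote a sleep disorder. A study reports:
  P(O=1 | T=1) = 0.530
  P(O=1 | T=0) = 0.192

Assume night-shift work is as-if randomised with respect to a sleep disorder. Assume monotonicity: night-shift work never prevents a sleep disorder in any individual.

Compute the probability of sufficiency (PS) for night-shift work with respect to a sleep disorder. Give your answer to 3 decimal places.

PS ≈ 0.418

Let p₁ = 0.53, p₀ = 0.192.
Under exogeneity and monotonicity, PS = (p₁ − p₀) / (1 − p₀).
PS = (0.53 − 0.192) / (1 − 0.192) = 0.338 / 0.808 ≈ 0.4183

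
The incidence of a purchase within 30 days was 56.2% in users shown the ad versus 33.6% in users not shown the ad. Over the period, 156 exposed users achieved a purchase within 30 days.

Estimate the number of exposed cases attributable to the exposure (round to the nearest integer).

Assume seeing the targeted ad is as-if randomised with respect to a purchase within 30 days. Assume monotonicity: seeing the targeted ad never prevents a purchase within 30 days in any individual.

about 63 cases

p₁ = 0.562, p₀ = 0.336.
PN = (p₁ − p₀)/p₁ = (0.562 − 0.336) / 0.562 ≈ 0.40214.
Attributable cases ≈ PN × (exposed cases) = 0.40214 × 156 ≈ 62.73.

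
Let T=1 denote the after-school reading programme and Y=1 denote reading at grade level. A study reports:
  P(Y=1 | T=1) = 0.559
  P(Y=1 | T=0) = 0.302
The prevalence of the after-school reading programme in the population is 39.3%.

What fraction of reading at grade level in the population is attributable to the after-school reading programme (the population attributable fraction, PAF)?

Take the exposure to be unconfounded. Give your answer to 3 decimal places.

Let p₁ = 0.559, p₀ = 0.302.
Overall risk P(Y=1) = π·p₁ + (1−π)·p₀ = 0.393×0.559 + 0.607×0.302 = 0.403.
Under exogeneity, PAF = [P(Y=1) − p₀] / P(Y=1).
PAF = (0.403 − 0.302) / 0.403 ≈ 0.2506

PAF ≈ 0.251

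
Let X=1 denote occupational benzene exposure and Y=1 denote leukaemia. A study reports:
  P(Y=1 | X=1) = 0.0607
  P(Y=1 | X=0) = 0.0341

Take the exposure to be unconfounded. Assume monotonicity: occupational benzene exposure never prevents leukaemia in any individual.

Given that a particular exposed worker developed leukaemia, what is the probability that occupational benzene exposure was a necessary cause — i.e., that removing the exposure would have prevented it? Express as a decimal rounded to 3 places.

Let p₁ = 0.0607, p₀ = 0.0341.
Under exogeneity and monotonicity, PN = (p₁ − p₀) / p₁.
PN = (0.0607 − 0.0341) / 0.0607 = 0.0266 / 0.0607 ≈ 0.4382

PN ≈ 0.438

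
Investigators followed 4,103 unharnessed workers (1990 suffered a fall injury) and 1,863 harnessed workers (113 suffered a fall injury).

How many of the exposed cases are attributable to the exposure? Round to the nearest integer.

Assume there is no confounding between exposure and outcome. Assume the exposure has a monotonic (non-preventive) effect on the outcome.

about 1741 cases

p₁ = P(outcome | exposed) = 1990/4103 = 0.48501
p₀ = P(outcome | unexposed) = 113/1863 = 0.060655
PN = (p₁ − p₀)/p₁ = (0.48501 − 0.060655) / 0.48501 ≈ 0.87494.
Attributable cases ≈ PN × (exposed cases) = 0.87494 × 1990 ≈ 1741.13.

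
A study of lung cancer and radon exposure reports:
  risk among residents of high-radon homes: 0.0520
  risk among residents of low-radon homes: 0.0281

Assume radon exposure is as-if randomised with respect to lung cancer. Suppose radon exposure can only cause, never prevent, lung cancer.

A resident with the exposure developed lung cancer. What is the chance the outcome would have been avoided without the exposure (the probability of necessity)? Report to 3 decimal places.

Let p₁ = 0.052, p₀ = 0.0281.
Under exogeneity and monotonicity, PN = (p₁ − p₀) / p₁.
PN = (0.052 − 0.0281) / 0.052 = 0.0239 / 0.052 ≈ 0.4596

PN ≈ 0.460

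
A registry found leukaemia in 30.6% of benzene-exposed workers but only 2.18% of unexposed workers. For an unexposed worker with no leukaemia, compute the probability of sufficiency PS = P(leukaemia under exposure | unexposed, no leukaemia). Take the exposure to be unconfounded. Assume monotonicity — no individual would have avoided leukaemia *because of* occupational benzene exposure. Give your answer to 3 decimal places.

PS ≈ 0.291

p₁ = 0.306, p₀ = 0.0218.
Under exogeneity and monotonicity, PS = (p₁ − p₀) / (1 − p₀).
PS = (0.306 − 0.0218) / (1 − 0.0218) = 0.2842 / 0.9782 ≈ 0.2905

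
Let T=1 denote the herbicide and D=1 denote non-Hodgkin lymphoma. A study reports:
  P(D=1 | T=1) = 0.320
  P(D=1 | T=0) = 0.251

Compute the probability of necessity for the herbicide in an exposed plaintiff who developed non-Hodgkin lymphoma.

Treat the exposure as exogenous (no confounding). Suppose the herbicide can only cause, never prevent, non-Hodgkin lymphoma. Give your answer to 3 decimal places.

PN ≈ 0.216

Let p₁ = 0.32, p₀ = 0.251.
Under exogeneity and monotonicity, PN = (p₁ − p₀) / p₁.
PN = (0.32 − 0.251) / 0.32 = 0.069 / 0.32 ≈ 0.2156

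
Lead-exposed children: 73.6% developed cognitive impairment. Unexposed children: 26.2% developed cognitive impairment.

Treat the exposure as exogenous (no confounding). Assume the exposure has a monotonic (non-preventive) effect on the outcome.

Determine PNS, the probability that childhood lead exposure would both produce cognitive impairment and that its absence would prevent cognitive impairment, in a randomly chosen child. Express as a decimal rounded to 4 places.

p₁ = 0.736, p₀ = 0.262.
Under exogeneity and monotonicity, PNS = p₁ − p₀.
PNS = 0.736 − 0.262 = 0.474

PNS ≈ 0.4740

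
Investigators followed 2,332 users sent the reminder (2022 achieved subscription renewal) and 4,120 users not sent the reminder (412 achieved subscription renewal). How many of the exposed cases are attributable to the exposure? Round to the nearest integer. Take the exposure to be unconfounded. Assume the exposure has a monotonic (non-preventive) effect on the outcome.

about 1789 cases

p₁ = P(outcome | exposed) = 2022/2332 = 0.86707
p₀ = P(outcome | unexposed) = 412/4120 = 0.1
PN = (p₁ − p₀)/p₁ = (0.86707 − 0.1) / 0.86707 ≈ 0.88467.
Attributable cases ≈ PN × (exposed cases) = 0.88467 × 2022 ≈ 1788.80.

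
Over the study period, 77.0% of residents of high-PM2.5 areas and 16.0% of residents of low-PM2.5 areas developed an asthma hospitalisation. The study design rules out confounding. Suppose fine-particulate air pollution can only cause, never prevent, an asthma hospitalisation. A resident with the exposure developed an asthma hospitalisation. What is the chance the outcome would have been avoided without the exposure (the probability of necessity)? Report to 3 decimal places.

PN ≈ 0.792

p₁ = 0.77, p₀ = 0.16.
Under exogeneity and monotonicity, PN = (p₁ − p₀) / p₁.
PN = (0.77 − 0.16) / 0.77 = 0.61 / 0.77 ≈ 0.7922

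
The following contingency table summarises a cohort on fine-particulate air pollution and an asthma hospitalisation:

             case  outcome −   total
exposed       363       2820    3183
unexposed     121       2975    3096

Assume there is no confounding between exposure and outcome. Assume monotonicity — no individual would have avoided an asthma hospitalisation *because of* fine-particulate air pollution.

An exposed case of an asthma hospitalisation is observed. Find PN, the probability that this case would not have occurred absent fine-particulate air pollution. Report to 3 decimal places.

PN ≈ 0.657

p₁ = P(outcome | exposed) = 363/3183 = 0.11404
p₀ = P(outcome | unexposed) = 121/3096 = 0.039083
Under exogeneity and monotonicity, PN = (p₁ − p₀) / p₁.
PN = (0.11404 − 0.039083) / 0.11404 = 0.074961 / 0.11404 ≈ 0.6573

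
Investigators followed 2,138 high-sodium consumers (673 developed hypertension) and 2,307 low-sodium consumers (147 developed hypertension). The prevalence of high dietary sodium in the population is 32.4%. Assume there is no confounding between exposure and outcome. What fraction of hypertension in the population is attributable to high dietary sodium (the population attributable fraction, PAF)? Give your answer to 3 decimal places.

p₁ = P(outcome | exposed) = 673/2138 = 0.31478
p₀ = P(outcome | unexposed) = 147/2307 = 0.063719
Overall risk P(Y=1) = π·p₁ + (1−π)·p₀ = 0.324×0.31478 + 0.676×0.063719 = 0.14506.
Under exogeneity, PAF = [P(Y=1) − p₀] / P(Y=1).
PAF = (0.14506 − 0.063719) / 0.14506 ≈ 0.5607

PAF ≈ 0.561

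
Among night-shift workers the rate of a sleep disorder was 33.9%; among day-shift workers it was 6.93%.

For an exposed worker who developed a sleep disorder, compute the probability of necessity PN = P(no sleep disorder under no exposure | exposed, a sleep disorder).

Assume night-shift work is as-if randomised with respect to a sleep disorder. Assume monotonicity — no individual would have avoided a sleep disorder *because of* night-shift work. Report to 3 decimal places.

p₁ = 0.339, p₀ = 0.0693.
Under exogeneity and monotonicity, PN = (p₁ − p₀) / p₁.
PN = (0.339 − 0.0693) / 0.339 = 0.2697 / 0.339 ≈ 0.7956

PN ≈ 0.796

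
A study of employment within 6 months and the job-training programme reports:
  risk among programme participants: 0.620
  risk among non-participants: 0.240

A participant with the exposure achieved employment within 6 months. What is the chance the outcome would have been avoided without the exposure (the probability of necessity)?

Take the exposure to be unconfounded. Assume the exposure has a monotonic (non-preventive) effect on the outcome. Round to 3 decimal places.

PN ≈ 0.613

Let p₁ = 0.62, p₀ = 0.24.
Under exogeneity and monotonicity, PN = (p₁ − p₀) / p₁.
PN = (0.62 − 0.24) / 0.62 = 0.38 / 0.62 ≈ 0.6129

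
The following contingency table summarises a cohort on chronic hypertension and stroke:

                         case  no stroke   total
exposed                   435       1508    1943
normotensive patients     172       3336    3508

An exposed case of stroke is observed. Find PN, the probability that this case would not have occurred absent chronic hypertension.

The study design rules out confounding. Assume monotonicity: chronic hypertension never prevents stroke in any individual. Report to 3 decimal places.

p₁ = P(outcome | exposed) = 435/1943 = 0.22388
p₀ = P(outcome | unexposed) = 172/3508 = 0.049031
Under exogeneity and monotonicity, PN = (p₁ − p₀)/p₁.
PN = (0.22388 − 0.049031) / 0.22388 ≈ 0.7810

PN ≈ 0.781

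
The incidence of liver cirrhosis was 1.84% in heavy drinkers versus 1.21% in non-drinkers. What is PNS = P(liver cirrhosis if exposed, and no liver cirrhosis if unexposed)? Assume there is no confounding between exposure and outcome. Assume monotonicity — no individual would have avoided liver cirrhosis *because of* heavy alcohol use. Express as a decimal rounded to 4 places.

p₁ = 0.0184, p₀ = 0.0121.
Under exogeneity and monotonicity, PNS = p₁ − p₀.
PNS = 0.0184 − 0.0121 = 0.0063

PNS ≈ 0.0063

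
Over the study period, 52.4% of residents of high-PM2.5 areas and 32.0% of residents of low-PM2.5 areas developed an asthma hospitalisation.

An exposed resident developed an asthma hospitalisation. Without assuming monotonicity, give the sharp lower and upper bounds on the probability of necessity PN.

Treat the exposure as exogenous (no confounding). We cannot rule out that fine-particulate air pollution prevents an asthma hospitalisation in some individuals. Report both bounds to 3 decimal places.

p₁ = 0.524, p₀ = 0.32.
Under exogeneity alone the bounds on PN are max{0,(p₁−p₀)/p₁} ≤ PN ≤ min{1,(1−p₀)/p₁}.
  lower = (p₁ − p₀)/p₁ = 0.204 / 0.524 ≈ 0.3893
  upper = min{1, (1 − p₀)/p₁} = 0.68 / 0.524 ≈ 1.2977 → capped at 1

0.389 ≤ PN ≤ 1.000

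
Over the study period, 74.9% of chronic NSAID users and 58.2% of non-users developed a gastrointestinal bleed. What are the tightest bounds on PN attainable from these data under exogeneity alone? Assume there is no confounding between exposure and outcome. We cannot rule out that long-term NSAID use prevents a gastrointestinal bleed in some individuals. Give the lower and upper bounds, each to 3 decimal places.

p₁ = 0.749, p₀ = 0.582.
Under exogeneity alone the bounds on PN are max{0,(p₁−p₀)/p₁} ≤ PN ≤ min{1,(1−p₀)/p₁}.
  lower = (p₁ − p₀)/p₁ = 0.167 / 0.749 ≈ 0.2230
  upper = min{1, (1 − p₀)/p₁} = 0.418 / 0.749 ≈ 0.5581

0.223 ≤ PN ≤ 0.558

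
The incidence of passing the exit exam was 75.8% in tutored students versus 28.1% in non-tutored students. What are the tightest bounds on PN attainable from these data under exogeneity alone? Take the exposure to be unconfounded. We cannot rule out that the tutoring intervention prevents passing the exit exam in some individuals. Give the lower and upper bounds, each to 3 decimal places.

p₁ = 0.758, p₀ = 0.281.
Under exogeneity alone the bounds on PN are max{0,(p₁−p₀)/p₁} ≤ PN ≤ min{1,(1−p₀)/p₁}.
  lower = (p₁ − p₀)/p₁ = 0.477 / 0.758 ≈ 0.6293
  upper = min{1, (1 − p₀)/p₁} = 0.719 / 0.758 ≈ 0.9485

0.629 ≤ PN ≤ 0.949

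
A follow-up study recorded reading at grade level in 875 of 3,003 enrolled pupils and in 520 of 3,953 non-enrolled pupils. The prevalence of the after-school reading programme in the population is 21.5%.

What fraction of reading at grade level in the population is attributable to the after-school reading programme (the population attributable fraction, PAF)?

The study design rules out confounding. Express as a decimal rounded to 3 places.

p₁ = P(outcome | exposed) = 875/3003 = 0.29138
p₀ = P(outcome | unexposed) = 520/3953 = 0.13155
Overall risk P(Y=1) = π·p₁ + (1−π)·p₀ = 0.215×0.29138 + 0.785×0.13155 = 0.16591.
Under exogeneity, PAF = [P(Y=1) − p₀] / P(Y=1).
PAF = (0.16591 − 0.13155) / 0.16591 ≈ 0.2071

PAF ≈ 0.207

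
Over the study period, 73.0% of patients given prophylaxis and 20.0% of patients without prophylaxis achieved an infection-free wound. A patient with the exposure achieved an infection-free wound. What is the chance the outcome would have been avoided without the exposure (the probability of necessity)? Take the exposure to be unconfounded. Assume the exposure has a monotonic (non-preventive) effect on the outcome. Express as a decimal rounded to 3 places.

p₁ = 0.73, p₀ = 0.2.
Under exogeneity and monotonicity, PN = (p₁ − p₀) / p₁.
PN = (0.73 − 0.2) / 0.73 = 0.53 / 0.73 ≈ 0.7260

PN ≈ 0.726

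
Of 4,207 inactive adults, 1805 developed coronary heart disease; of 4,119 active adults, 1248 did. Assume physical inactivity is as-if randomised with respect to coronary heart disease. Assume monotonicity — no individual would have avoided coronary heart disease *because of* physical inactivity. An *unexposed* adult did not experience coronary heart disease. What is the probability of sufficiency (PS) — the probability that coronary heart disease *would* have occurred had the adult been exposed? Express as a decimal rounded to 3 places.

PS ≈ 0.181

p₁ = P(outcome | exposed) = 1805/4207 = 0.42905
p₀ = P(outcome | unexposed) = 1248/4119 = 0.30299
Under exogeneity and monotonicity, PS = (p₁ − p₀) / (1 − p₀).
PS = (0.42905 − 0.30299) / (1 − 0.30299) = 0.12606 / 0.69701 ≈ 0.1809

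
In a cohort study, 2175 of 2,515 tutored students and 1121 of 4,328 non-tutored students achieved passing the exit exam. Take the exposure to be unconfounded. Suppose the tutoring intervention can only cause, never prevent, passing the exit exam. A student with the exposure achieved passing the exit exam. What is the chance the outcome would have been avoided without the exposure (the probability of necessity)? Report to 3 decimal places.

PN ≈ 0.700

p₁ = P(outcome | exposed) = 2175/2515 = 0.86481
p₀ = P(outcome | unexposed) = 1121/4328 = 0.25901
Under exogeneity and monotonicity, PN = (p₁ − p₀) / p₁.
PN = (0.86481 − 0.25901) / 0.86481 = 0.6058 / 0.86481 ≈ 0.7005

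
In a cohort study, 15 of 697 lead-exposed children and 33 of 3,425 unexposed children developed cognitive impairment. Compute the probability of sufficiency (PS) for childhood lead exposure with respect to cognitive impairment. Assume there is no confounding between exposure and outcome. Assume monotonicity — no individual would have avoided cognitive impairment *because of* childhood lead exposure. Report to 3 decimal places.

p₁ = P(outcome | exposed) = 15/697 = 0.021521
p₀ = P(outcome | unexposed) = 33/3425 = 0.009635
Under exogeneity and monotonicity, PS = (p₁ − p₀) / (1 − p₀).
PS = (0.021521 − 0.009635) / (1 − 0.009635) = 0.011886 / 0.99036 ≈ 0.0120

PS ≈ 0.012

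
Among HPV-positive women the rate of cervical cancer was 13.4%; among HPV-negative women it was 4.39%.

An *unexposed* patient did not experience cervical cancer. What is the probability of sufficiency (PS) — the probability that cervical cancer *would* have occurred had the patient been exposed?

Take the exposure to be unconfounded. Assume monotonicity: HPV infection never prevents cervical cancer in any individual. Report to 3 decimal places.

p₁ = 0.134, p₀ = 0.0439.
Under exogeneity and monotonicity, PS = (p₁ − p₀) / (1 − p₀).
PS = (0.134 − 0.0439) / (1 − 0.0439) = 0.0901 / 0.9561 ≈ 0.0942

PS ≈ 0.094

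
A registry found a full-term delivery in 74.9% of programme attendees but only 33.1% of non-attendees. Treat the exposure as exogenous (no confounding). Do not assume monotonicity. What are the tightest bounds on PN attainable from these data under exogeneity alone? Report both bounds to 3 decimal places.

p₁ = 0.749, p₀ = 0.331.
Under exogeneity alone the bounds on PN are max{0,(p₁−p₀)/p₁} ≤ PN ≤ min{1,(1−p₀)/p₁}.
  lower = (p₁ − p₀)/p₁ = 0.418 / 0.749 ≈ 0.5581
  upper = min{1, (1 − p₀)/p₁} = 0.669 / 0.749 ≈ 0.8932

0.558 ≤ PN ≤ 0.893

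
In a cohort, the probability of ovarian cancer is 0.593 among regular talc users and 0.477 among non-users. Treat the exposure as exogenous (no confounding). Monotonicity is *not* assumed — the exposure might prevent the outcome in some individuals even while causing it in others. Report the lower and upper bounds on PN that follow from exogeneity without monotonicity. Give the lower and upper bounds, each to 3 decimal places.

Let p₁ = 0.593, p₀ = 0.477.
Under exogeneity alone the bounds on PN are max{0,(p₁−p₀)/p₁} ≤ PN ≤ min{1,(1−p₀)/p₁}.
  lower = (p₁ − p₀)/p₁ = 0.116 / 0.593 ≈ 0.1956
  upper = min{1, (1 − p₀)/p₁} = 0.523 / 0.593 ≈ 0.8820

0.196 ≤ PN ≤ 0.882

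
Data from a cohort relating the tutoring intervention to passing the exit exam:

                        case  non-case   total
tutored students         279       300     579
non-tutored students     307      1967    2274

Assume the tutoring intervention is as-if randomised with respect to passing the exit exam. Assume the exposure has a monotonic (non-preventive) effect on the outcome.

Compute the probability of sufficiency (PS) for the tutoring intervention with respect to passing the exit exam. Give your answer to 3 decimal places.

PS ≈ 0.401

p₁ = P(outcome | exposed) = 279/579 = 0.48187
p₀ = P(outcome | unexposed) = 307/2274 = 0.135
Under exogeneity and monotonicity, PS = (p₁ − p₀)/(1 − p₀).
PS = (0.48187 − 0.135) / 0.865 ≈ 0.4010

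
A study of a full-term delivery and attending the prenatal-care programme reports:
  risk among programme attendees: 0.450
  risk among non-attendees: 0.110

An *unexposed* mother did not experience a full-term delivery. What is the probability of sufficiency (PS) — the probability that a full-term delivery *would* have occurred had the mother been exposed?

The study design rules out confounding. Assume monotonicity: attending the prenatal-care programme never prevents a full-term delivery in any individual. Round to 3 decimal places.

PS ≈ 0.382

Let p₁ = 0.45, p₀ = 0.11.
Under exogeneity and monotonicity, PS = (p₁ − p₀) / (1 − p₀).
PS = (0.45 − 0.11) / (1 − 0.11) = 0.34 / 0.89 ≈ 0.3820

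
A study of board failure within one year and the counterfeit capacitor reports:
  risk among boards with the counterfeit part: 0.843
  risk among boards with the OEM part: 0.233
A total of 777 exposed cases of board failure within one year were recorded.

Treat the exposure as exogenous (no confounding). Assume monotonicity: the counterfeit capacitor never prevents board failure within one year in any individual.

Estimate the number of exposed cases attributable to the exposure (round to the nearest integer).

Let p₁ = 0.843, p₀ = 0.233.
PN = (p₁ − p₀)/p₁ = (0.843 − 0.233) / 0.843 ≈ 0.72361.
Attributable cases ≈ PN × (exposed cases) = 0.72361 × 777 ≈ 562.24.

about 562 cases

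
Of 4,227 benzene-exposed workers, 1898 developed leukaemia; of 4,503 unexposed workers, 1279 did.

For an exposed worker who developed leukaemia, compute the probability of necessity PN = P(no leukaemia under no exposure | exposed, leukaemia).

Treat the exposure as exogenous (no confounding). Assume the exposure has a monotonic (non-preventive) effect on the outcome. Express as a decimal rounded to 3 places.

PN ≈ 0.367

p₁ = P(outcome | exposed) = 1898/4227 = 0.44902
p₀ = P(outcome | unexposed) = 1279/4503 = 0.28403
Under exogeneity and monotonicity, PN = (p₁ − p₀) / p₁.
PN = (0.44902 − 0.28403) / 0.44902 = 0.16499 / 0.44902 ≈ 0.3674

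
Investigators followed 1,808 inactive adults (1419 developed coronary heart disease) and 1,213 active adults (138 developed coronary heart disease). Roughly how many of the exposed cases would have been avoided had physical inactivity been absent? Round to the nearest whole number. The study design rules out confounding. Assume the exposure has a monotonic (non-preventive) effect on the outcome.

about 1213 cases

p₁ = P(outcome | exposed) = 1419/1808 = 0.78485
p₀ = P(outcome | unexposed) = 138/1213 = 0.11377
PN = (p₁ − p₀)/p₁ = (0.78485 − 0.11377) / 0.78485 ≈ 0.85504.
Attributable cases ≈ PN × (exposed cases) = 0.85504 × 1419 ≈ 1213.31.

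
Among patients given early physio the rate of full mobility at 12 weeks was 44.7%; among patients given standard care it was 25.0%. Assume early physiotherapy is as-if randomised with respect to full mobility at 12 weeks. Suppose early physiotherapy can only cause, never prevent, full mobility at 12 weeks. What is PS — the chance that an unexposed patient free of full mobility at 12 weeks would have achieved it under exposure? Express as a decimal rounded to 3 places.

p₁ = 0.447, p₀ = 0.25.
Under exogeneity and monotonicity, PS = (p₁ − p₀) / (1 − p₀).
PS = (0.447 − 0.25) / (1 − 0.25) = 0.197 / 0.75 ≈ 0.2627

PS ≈ 0.263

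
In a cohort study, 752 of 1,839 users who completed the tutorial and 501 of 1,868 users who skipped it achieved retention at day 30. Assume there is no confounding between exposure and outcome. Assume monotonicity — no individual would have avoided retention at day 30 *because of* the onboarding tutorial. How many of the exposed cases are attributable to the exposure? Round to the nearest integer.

about 259 cases

p₁ = P(outcome | exposed) = 752/1839 = 0.40892
p₀ = P(outcome | unexposed) = 501/1868 = 0.2682
PN = (p₁ − p₀)/p₁ = (0.40892 − 0.2682) / 0.40892 ≈ 0.34412.
Attributable cases ≈ PN × (exposed cases) = 0.34412 × 752 ≈ 258.78.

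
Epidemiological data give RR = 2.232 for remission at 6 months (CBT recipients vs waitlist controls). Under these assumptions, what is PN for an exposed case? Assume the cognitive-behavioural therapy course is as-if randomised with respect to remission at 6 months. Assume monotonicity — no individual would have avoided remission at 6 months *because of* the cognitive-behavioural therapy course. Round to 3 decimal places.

PN ≈ 0.552

Under exogeneity and monotonicity, PN = (RR − 1) / RR = 1 − 1/RR.
PN = (2.232 − 1) / 2.232 = 1.232 / 2.232 ≈ 0.5520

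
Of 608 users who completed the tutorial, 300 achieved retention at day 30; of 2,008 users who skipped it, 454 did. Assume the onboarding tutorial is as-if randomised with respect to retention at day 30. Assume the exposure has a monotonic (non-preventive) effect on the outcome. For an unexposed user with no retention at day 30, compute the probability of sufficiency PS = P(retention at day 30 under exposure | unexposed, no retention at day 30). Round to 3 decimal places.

PS ≈ 0.345

p₁ = P(outcome | exposed) = 300/608 = 0.49342
p₀ = P(outcome | unexposed) = 454/2008 = 0.2261
Under exogeneity and monotonicity, PS = (p₁ − p₀) / (1 − p₀).
PS = (0.49342 − 0.2261) / (1 − 0.2261) = 0.26733 / 0.7739 ≈ 0.3454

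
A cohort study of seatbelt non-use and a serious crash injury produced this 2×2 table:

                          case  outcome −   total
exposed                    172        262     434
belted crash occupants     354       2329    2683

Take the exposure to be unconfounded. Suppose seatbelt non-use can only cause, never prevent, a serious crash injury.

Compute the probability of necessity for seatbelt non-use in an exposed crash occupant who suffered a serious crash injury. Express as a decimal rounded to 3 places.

p₁ = P(outcome | exposed) = 172/434 = 0.39631
p₀ = P(outcome | unexposed) = 354/2683 = 0.13194
Under exogeneity and monotonicity, PN = (p₁ − p₀) / p₁.
PN = (0.39631 − 0.13194) / 0.39631 = 0.26437 / 0.39631 ≈ 0.6671

PN ≈ 0.667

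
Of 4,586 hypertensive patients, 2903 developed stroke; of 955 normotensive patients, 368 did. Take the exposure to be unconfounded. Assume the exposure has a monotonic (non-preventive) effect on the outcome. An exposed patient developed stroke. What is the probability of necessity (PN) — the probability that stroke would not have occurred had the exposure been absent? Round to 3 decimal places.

PN ≈ 0.391

p₁ = P(outcome | exposed) = 2903/4586 = 0.63301
p₀ = P(outcome | unexposed) = 368/955 = 0.38534
Under exogeneity and monotonicity, PN = (p₁ − p₀) / p₁.
PN = (0.63301 − 0.38534) / 0.63301 = 0.24767 / 0.63301 ≈ 0.3913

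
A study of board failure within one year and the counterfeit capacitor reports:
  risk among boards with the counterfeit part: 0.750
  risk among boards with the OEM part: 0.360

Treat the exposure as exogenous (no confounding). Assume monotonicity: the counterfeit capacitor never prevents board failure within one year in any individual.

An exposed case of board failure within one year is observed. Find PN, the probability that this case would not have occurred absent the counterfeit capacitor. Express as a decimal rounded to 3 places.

Let p₁ = 0.75, p₀ = 0.36.
Under exogeneity and monotonicity, PN = (p₁ − p₀) / p₁.
PN = (0.75 − 0.36) / 0.75 = 0.39 / 0.75 ≈ 0.5200

PN ≈ 0.520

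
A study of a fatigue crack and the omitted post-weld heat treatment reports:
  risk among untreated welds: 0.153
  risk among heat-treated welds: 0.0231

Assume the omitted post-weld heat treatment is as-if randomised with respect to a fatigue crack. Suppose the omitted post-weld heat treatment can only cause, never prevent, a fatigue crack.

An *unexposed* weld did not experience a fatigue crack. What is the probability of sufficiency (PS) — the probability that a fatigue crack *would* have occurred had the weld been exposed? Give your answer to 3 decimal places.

PS ≈ 0.133

Let p₁ = 0.153, p₀ = 0.0231.
Under exogeneity and monotonicity, PS = (p₁ − p₀) / (1 − p₀).
PS = (0.153 − 0.0231) / (1 − 0.0231) = 0.1299 / 0.9769 ≈ 0.1330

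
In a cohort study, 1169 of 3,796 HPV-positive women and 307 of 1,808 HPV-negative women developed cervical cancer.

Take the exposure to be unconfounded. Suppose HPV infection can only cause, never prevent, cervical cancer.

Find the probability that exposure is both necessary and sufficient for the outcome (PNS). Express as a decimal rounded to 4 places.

p₁ = P(outcome | exposed) = 1169/3796 = 0.30796
p₀ = P(outcome | unexposed) = 307/1808 = 0.1698
Under exogeneity and monotonicity, PNS = p₁ − p₀.
PNS = 0.30796 − 0.1698 = 0.13815

PNS ≈ 0.1382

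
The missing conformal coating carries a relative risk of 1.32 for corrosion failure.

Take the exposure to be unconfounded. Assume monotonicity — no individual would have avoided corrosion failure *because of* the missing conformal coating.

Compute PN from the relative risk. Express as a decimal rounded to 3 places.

PN ≈ 0.242

Under exogeneity and monotonicity, PN = (RR − 1) / RR = 1 − 1/RR.
PN = (1.32 − 1) / 1.32 = 0.32 / 1.32 ≈ 0.2424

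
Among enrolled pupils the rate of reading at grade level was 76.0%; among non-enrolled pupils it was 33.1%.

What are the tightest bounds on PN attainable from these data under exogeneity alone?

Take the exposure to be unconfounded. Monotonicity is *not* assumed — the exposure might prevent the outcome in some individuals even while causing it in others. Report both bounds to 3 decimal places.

0.564 ≤ PN ≤ 0.880

p₁ = 0.76, p₀ = 0.331.
Under exogeneity alone the bounds on PN are max{0,(p₁−p₀)/p₁} ≤ PN ≤ min{1,(1−p₀)/p₁}.
  lower = (p₁ − p₀)/p₁ = 0.429 / 0.76 ≈ 0.5645
  upper = min{1, (1 − p₀)/p₁} = 0.669 / 0.76 ≈ 0.8803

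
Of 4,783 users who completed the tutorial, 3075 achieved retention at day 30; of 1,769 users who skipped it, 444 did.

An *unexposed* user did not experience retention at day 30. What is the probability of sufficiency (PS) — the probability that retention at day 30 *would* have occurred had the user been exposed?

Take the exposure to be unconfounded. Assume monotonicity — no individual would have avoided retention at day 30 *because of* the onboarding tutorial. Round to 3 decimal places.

PS ≈ 0.523

p₁ = P(outcome | exposed) = 3075/4783 = 0.6429
p₀ = P(outcome | unexposed) = 444/1769 = 0.25099
Under exogeneity and monotonicity, PS = (p₁ − p₀) / (1 − p₀).
PS = (0.6429 − 0.25099) / (1 − 0.25099) = 0.39191 / 0.74901 ≈ 0.5232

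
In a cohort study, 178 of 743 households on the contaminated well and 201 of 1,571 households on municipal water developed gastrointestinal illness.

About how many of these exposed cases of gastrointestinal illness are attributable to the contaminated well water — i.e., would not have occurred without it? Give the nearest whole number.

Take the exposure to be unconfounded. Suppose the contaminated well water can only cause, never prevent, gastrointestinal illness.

p₁ = P(outcome | exposed) = 178/743 = 0.23957
p₀ = P(outcome | unexposed) = 201/1571 = 0.12794
PN = (p₁ − p₀)/p₁ = (0.23957 − 0.12794) / 0.23957 ≈ 0.46594.
Attributable cases ≈ PN × (exposed cases) = 0.46594 × 178 ≈ 82.94.

about 83 cases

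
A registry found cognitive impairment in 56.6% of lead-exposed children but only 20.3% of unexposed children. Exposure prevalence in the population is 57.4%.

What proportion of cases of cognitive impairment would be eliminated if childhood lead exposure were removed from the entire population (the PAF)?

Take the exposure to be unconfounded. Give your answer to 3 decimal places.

PAF ≈ 0.507

p₁ = 0.566, p₀ = 0.203.
Overall risk P(Y=1) = π·p₁ + (1−π)·p₀ = 0.574×0.566 + 0.426×0.203 = 0.41136.
Under exogeneity, PAF = [P(Y=1) − p₀] / P(Y=1).
PAF = (0.41136 − 0.203) / 0.41136 ≈ 0.5065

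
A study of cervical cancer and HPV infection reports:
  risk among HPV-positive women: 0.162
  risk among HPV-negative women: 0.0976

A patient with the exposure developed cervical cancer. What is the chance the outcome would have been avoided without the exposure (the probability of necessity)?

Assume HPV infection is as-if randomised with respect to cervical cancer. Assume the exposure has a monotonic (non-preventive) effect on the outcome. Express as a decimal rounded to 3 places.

PN ≈ 0.398

Let p₁ = 0.162, p₀ = 0.0976.
Under exogeneity and monotonicity, PN = (p₁ − p₀) / p₁.
PN = (0.162 − 0.0976) / 0.162 = 0.0644 / 0.162 ≈ 0.3975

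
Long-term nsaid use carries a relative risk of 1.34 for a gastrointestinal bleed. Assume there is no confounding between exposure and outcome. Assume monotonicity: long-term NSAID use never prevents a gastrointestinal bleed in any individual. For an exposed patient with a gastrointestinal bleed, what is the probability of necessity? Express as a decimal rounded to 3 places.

Under exogeneity and monotonicity, PN = (RR − 1) / RR = 1 − 1/RR.
PN = (1.34 − 1) / 1.34 = 0.34 / 1.34 ≈ 0.2537

PN ≈ 0.254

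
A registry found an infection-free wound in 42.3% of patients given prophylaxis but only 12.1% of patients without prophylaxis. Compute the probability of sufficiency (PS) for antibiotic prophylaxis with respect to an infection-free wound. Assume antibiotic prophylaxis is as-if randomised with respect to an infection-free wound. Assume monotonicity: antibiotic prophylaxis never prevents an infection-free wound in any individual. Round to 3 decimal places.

p₁ = 0.423, p₀ = 0.121.
Under exogeneity and monotonicity, PS = (p₁ − p₀) / (1 − p₀).
PS = (0.423 − 0.121) / (1 − 0.121) = 0.302 / 0.879 ≈ 0.3436

PS ≈ 0.344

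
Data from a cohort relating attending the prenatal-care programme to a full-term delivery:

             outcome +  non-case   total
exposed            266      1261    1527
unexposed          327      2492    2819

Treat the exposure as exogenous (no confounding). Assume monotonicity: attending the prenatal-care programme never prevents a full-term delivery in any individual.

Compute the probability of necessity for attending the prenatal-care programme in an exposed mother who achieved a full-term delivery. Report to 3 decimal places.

PN ≈ 0.334

p₁ = P(outcome | exposed) = 266/1527 = 0.1742
p₀ = P(outcome | unexposed) = 327/2819 = 0.116
Under exogeneity and monotonicity, PN = (p₁ − p₀) / p₁.
PN = (0.1742 − 0.116) / 0.1742 = 0.058199 / 0.1742 ≈ 0.3341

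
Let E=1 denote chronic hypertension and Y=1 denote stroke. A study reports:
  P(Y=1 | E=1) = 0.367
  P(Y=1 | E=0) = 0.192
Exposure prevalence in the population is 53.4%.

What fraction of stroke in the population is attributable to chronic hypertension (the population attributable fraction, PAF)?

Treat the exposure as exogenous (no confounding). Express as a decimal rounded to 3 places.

PAF ≈ 0.327

Let p₁ = 0.367, p₀ = 0.192.
Overall risk P(Y=1) = π·p₁ + (1−π)·p₀ = 0.534×0.367 + 0.466×0.192 = 0.28545.
Under exogeneity, PAF = [P(Y=1) − p₀] / P(Y=1).
PAF = (0.28545 − 0.192) / 0.28545 ≈ 0.3274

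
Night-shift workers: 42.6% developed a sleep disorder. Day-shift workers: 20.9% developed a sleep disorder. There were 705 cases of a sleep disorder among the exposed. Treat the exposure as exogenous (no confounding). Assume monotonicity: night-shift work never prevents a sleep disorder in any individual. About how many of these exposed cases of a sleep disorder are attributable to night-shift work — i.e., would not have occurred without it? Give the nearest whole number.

p₁ = 0.426, p₀ = 0.209.
PN = (p₁ − p₀)/p₁ = (0.426 − 0.209) / 0.426 ≈ 0.50939.
Attributable cases ≈ PN × (exposed cases) = 0.50939 × 705 ≈ 359.12.

about 359 cases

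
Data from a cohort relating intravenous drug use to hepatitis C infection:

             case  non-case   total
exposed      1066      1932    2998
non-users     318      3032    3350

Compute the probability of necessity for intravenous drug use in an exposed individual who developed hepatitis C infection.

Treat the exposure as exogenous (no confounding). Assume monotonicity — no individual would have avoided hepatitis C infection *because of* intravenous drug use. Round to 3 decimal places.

PN ≈ 0.733

p₁ = P(outcome | exposed) = 1066/2998 = 0.35557
p₀ = P(outcome | unexposed) = 318/3350 = 0.094925
Under exogeneity and monotonicity, PN = (p₁ − p₀) / p₁.
PN = (0.35557 − 0.094925) / 0.35557 = 0.26065 / 0.35557 ≈ 0.7330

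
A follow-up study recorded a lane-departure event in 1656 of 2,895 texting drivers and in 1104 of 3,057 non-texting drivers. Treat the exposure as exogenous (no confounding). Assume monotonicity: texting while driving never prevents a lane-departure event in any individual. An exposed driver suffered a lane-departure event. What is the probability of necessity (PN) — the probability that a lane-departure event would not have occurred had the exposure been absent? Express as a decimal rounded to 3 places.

PN ≈ 0.369

p₁ = P(outcome | exposed) = 1656/2895 = 0.57202
p₀ = P(outcome | unexposed) = 1104/3057 = 0.36114
Under exogeneity and monotonicity, PN = (p₁ − p₀) / p₁.
PN = (0.57202 − 0.36114) / 0.57202 = 0.21088 / 0.57202 ≈ 0.3687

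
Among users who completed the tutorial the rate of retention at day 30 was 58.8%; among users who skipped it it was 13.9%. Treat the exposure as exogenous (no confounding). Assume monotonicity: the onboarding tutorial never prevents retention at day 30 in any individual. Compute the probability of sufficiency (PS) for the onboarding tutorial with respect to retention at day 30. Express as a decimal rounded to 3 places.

PS ≈ 0.521

p₁ = 0.588, p₀ = 0.139.
Under exogeneity and monotonicity, PS = (p₁ − p₀) / (1 − p₀).
PS = (0.588 − 0.139) / (1 − 0.139) = 0.449 / 0.861 ≈ 0.5215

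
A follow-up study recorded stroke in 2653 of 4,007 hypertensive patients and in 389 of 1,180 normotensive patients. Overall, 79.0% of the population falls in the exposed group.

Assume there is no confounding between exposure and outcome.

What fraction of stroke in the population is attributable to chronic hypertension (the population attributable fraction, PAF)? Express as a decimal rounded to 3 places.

PAF ≈ 0.443

p₁ = P(outcome | exposed) = 2653/4007 = 0.66209
p₀ = P(outcome | unexposed) = 389/1180 = 0.32966
Overall risk P(Y=1) = π·p₁ + (1−π)·p₀ = 0.79×0.66209 + 0.21×0.32966 = 0.59228.
Under exogeneity, PAF = [P(Y=1) − p₀] / P(Y=1).
PAF = (0.59228 − 0.32966) / 0.59228 ≈ 0.4434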